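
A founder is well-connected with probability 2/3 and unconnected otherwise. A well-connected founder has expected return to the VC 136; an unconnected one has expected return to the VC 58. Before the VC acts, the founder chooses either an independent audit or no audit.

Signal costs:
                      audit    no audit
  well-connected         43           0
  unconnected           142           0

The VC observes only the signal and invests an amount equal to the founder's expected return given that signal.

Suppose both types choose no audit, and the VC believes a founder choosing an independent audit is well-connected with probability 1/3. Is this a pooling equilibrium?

On the equilibrium path (no audit) the VC holds the prior 2/3 and pays 2/3·136 + 1/3·58 = 110. Off-path (audit) belief 1/3 gives 1/3·136 + 2/3·58 = 84.
Well-connected: no audit gives 110 − 0 = 110; audit gives 84 − 43 = 41. Stays. ✓
Unconnected: no audit gives 110 − 0 = 110; audit gives 84 − 142 = -58. Stays. ✓
Beliefs are Bayes-consistent on-path and both types best-respond.

Yes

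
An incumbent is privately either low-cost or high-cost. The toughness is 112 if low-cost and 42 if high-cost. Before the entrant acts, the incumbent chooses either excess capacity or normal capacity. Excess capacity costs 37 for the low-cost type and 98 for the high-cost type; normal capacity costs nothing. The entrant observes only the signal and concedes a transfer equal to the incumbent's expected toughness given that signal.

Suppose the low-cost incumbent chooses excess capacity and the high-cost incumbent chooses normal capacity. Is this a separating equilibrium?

Yes

Under separation the entrant infers type exactly: excess capacity → low-cost (pays 112), normal capacity → high-cost (pays 42).
Low-cost: excess capacity gives 112 − 37 = 75; normal capacity gives 42 − 0 = 42. No deviation. ✓
High-cost: normal capacity gives 42 − 0 = 42; excess capacity gives 112 − 98 = 14. No deviation. ✓
Neither type gains from mimicking the other.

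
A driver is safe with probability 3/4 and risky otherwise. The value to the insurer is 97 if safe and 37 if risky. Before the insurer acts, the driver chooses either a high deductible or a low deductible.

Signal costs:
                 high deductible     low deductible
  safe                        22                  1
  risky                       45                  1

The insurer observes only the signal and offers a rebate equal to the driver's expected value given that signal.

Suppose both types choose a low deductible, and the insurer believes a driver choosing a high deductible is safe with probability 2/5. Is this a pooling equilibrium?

At the pooled signal (low deductible) the insurer holds the prior 3/4 and pays 3/4·97 + 1/4·37 = 82. Off-path (high deductible) belief 2/5 gives 2/5·97 + 3/5·37 = 61.
Safe: low deductible gives 82 − 1 = 81; high deductible gives 61 − 22 = 39. Stays. ✓
Risky: low deductible gives 82 − 1 = 81; high deductible gives 61 − 45 = 16. Stays. ✓

Yes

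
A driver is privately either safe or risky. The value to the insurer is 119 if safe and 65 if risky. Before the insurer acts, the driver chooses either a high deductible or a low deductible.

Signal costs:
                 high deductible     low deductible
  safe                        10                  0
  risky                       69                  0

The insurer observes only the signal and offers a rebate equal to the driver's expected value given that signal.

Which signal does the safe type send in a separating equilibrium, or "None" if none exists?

high deductible

Try safe → high deductible, risky → low deductible:
  Under separation the insurer infers type exactly: high deductible → safe (pays 119), low deductible → risky (pays 65).
  Safe: high deductible gives 119 − 10 = 109; low deductible gives 65 − 0 = 65. No deviation. ✓
  Risky: low deductible gives 65 − 0 = 65; high deductible gives 119 − 69 = 50. No deviation. ✓
Both hold — the safe type sends high deductible.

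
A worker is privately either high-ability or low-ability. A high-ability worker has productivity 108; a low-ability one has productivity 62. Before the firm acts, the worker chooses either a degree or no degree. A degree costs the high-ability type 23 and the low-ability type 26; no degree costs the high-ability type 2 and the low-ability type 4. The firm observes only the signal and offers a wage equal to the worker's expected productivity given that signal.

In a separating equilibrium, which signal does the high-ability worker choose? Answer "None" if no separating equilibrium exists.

Try high-ability → degree, low-ability → no degree:
  Under separation the firm infers type exactly: degree → high-ability (pays 108), no degree → low-ability (pays 62).
  High-ability: degree gives 108 − 23 = 85; no degree gives 62 − 2 = 60. No deviation. ✓
  Low-ability: no degree gives 62 − 4 = 58; degree gives 108 − 26 = 82. Would deviate. ✗
Try high-ability → no degree, low-ability → degree:
  Under separation the firm infers type exactly: no degree → high-ability (pays 108), degree → low-ability (pays 62).
  High-ability: no degree gives 108 − 2 = 106; degree gives 62 − 23 = 39. No deviation. ✓
  Low-ability: degree gives 62 − 26 = 36; no degree gives 108 − 4 = 104. Would deviate. ✗
Neither assignment is incentive-compatible.

None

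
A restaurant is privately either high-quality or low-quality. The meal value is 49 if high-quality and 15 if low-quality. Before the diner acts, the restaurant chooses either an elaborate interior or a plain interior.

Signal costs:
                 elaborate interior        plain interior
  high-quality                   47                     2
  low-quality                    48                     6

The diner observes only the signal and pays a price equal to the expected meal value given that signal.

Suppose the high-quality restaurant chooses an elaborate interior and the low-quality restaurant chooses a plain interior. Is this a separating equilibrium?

If types separate, elaborate interior earns payment 49 and plain interior earns 15.
High-quality: elaborate interior gives 49 − 47 = 2; plain interior gives 15 − 2 = 13. Would deviate. ✗
Low-quality: plain interior gives 15 − 6 = 9; elaborate interior gives 49 − 48 = 1. No deviation. ✓

No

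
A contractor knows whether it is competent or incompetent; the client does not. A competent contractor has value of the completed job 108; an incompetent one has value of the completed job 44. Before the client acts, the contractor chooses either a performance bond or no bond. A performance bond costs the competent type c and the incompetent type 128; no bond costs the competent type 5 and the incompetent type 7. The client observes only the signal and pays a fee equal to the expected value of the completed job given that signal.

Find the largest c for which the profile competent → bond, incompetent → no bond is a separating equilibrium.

Under separation: bond → competent (pays 108); no bond → incompetent (pays 44).
Incompetent: 44 − 7 = 37 ≥ 108 − 128 = -20. Holds regardless of c. ✓
Competent: 108 − c ≥ 44 − 5, so c ≤ 108 − 39 = 69.

69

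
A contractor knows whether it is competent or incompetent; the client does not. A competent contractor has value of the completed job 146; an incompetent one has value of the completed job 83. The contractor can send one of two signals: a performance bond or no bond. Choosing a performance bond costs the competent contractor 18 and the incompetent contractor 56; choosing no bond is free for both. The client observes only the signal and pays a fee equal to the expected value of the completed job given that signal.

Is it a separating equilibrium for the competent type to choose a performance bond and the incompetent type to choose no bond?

No

If types separate, bond earns payment 146 and no bond earns 83.
Competent: bond gives 146 − 18 = 128; no bond gives 83 − 0 = 83. No deviation. ✓
Incompetent: no bond gives 83 − 0 = 83; bond gives 146 − 56 = 90. Would deviate. ✗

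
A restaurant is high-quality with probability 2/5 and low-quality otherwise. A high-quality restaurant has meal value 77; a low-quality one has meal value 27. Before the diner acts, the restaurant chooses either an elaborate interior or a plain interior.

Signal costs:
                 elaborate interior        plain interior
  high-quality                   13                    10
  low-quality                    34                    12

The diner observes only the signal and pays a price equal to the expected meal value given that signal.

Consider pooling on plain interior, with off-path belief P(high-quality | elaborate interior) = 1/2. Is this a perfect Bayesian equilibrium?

At the pooled signal (plain interior) the diner holds the prior 2/5 and pays 2/5·77 + 3/5·27 = 47. Off-path (elaborate interior) belief 1/2 gives 1/2·77 + 1/2·27 = 52.
High-quality: plain interior gives 47 − 10 = 37; elaborate interior gives 52 − 13 = 39. Deviates. ✗
Low-quality: plain interior gives 47 − 12 = 35; elaborate interior gives 52 − 34 = 18. Stays. ✓

No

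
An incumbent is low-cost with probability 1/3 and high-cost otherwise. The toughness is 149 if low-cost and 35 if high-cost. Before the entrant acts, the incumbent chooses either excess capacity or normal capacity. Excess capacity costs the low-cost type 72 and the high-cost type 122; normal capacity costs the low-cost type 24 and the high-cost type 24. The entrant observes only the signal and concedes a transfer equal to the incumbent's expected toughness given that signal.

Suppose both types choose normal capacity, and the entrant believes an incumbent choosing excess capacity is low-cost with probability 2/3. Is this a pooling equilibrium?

At the pooled signal (normal capacity) the entrant holds the prior 1/3 and pays 1/3·149 + 2/3·35 = 73. Off-path (excess capacity) belief 2/3 gives 2/3·149 + 1/3·35 = 111.
Low-cost: normal capacity gives 73 − 24 = 49; excess capacity gives 111 − 72 = 39. Stays. ✓
High-cost: normal capacity gives 73 − 24 = 49; excess capacity gives 111 − 122 = -11. Stays. ✓

Yes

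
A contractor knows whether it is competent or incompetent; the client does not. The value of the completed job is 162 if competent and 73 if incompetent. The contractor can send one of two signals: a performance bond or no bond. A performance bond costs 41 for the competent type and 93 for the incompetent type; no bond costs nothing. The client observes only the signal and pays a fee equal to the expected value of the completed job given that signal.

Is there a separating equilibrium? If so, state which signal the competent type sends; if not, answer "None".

bond

Try competent → bond, incompetent → no bond:
  If types separate, bond earns payment 162 and no bond earns 73.
  Competent: bond gives 162 − 41 = 121; no bond gives 73 − 0 = 73. No deviation. ✓
  Incompetent: no bond gives 73 − 0 = 73; bond gives 162 − 93 = 69. No deviation. ✓
Both hold — the competent type sends bond.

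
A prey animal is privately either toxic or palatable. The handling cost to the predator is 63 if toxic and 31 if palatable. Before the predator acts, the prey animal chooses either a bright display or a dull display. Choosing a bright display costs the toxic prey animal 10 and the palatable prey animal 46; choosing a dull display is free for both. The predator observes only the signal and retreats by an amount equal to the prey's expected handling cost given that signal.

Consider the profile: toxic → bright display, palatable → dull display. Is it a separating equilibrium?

If types separate, bright display earns payment 63 and dull display earns 31.
Toxic: bright display gives 63 − 10 = 53; dull display gives 31 − 0 = 31. No deviation. ✓
Palatable: dull display gives 31 − 0 = 31; bright display gives 63 − 46 = 17. No deviation. ✓
Both incentive constraints hold.

Yes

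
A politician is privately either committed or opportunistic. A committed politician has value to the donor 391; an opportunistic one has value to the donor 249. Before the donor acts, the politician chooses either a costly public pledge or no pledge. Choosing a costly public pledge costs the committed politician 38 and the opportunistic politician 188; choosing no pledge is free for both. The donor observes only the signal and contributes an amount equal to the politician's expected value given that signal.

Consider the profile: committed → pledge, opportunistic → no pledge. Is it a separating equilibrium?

Under separation the donor infers type exactly: pledge → committed (pays 391), no pledge → opportunistic (pays 249).
Committed: pledge gives 391 − 38 = 353; no pledge gives 249 − 0 = 249. No deviation. ✓
Opportunistic: no pledge gives 249 − 0 = 249; pledge gives 391 − 188 = 203. No deviation. ✓
Neither type gains from mimicking the other.

Yes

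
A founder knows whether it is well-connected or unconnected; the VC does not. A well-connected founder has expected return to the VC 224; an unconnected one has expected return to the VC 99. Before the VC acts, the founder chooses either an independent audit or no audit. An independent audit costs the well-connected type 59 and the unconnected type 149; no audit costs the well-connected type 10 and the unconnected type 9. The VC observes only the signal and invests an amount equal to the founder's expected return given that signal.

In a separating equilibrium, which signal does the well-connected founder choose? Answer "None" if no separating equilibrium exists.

audit

Try well-connected → audit, unconnected → no audit:
  If types separate, audit earns payment 224 and no audit earns 99.
  Well-connected: audit gives 224 − 59 = 165; no audit gives 99 − 10 = 89. No deviation. ✓
  Unconnected: no audit gives 99 − 9 = 90; audit gives 224 − 149 = 75. No deviation. ✓
Both hold — the well-connected type sends audit.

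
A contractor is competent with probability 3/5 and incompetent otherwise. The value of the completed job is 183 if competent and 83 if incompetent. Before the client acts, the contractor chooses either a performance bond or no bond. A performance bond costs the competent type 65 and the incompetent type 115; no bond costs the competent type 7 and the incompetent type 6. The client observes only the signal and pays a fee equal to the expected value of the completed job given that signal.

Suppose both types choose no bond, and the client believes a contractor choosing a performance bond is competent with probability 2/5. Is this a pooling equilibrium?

At the pooled signal (no bond) the client holds the prior 3/5 and pays 3/5·183 + 2/5·83 = 143. Off-path (bond) belief 2/5 gives 2/5·183 + 3/5·83 = 123.
Competent: no bond gives 143 − 7 = 136; bond gives 123 − 65 = 58. Stays. ✓
Incompetent: no bond gives 143 − 6 = 137; bond gives 123 − 115 = 8. Stays. ✓

Yes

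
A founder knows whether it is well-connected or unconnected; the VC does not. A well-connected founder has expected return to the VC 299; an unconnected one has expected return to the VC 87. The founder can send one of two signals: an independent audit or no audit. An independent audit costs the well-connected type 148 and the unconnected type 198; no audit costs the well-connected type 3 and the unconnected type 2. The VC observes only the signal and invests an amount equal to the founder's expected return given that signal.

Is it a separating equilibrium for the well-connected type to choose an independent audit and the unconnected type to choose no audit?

No

If types separate, audit earns payment 299 and no audit earns 87.
Well-connected: audit gives 299 − 148 = 151; no audit gives 87 − 3 = 84. No deviation. ✓
Unconnected: no audit gives 87 − 2 = 85; audit gives 299 − 198 = 101. Would deviate. ✗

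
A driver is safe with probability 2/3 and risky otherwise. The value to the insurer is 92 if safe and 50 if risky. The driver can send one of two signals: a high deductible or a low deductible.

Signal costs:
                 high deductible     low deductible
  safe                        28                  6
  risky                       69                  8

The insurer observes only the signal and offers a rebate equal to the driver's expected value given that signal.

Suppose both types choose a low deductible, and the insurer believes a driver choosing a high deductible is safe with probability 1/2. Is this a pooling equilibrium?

On the equilibrium path (low deductible) the insurer holds the prior 2/3 and pays 2/3·92 + 1/3·50 = 78. Off-path (high deductible) belief 1/2 gives 1/2·92 + 1/2·50 = 71.
Safe: low deductible gives 78 − 6 = 72; high deductible gives 71 − 28 = 43. Stays. ✓
Risky: low deductible gives 78 − 8 = 70; high deductible gives 71 − 69 = 2. Stays. ✓
Beliefs are Bayes-consistent on-path and both types best-respond.

Yes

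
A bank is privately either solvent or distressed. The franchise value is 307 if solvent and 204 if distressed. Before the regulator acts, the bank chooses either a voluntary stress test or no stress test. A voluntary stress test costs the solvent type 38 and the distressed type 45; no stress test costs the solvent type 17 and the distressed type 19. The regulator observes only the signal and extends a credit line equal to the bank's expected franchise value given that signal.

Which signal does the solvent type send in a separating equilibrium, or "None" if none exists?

Try solvent → stress test, distressed → no stress test:
  If types separate, stress test earns payment 307 and no stress test earns 204.
  Solvent: stress test gives 307 − 38 = 269; no stress test gives 204 − 17 = 187. No deviation. ✓
  Distressed: no stress test gives 204 − 19 = 185; stress test gives 307 − 45 = 262. Would deviate. ✗
Try solvent → no stress test, distressed → stress test:
  If types separate, no stress test earns payment 307 and stress test earns 204.
  Solvent: no stress test gives 307 − 17 = 290; stress test gives 204 − 38 = 166. No deviation. ✓
  Distressed: stress test gives 204 − 45 = 159; no stress test gives 307 − 19 = 288. Would deviate. ✗
Neither assignment is incentive-compatible.

None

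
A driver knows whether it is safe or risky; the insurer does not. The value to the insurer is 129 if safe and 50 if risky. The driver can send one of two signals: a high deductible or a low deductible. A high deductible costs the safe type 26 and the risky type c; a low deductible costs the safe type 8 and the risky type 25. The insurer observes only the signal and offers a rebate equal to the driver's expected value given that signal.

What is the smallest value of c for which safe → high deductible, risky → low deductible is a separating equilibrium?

104

Under separation: high deductible → safe (pays 129); low deductible → risky (pays 50).
Safe: 129 − 26 = 103 ≥ 50 − 8 = 42. Holds regardless of c. ✓
Risky: 50 − 25 ≥ 129 − c, so c ≥ 129 − 25 = 104.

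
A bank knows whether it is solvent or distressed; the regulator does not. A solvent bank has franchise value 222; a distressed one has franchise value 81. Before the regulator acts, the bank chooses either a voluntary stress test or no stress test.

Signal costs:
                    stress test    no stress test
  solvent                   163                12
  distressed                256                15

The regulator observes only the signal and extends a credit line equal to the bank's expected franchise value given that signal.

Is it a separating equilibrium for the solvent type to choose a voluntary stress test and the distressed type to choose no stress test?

If types separate, stress test earns payment 222 and no stress test earns 81.
Solvent: stress test gives 222 − 163 = 59; no stress test gives 81 − 12 = 69. Would deviate. ✗
Distressed: no stress test gives 81 − 15 = 66; stress test gives 222 − 256 = -34. No deviation. ✓

No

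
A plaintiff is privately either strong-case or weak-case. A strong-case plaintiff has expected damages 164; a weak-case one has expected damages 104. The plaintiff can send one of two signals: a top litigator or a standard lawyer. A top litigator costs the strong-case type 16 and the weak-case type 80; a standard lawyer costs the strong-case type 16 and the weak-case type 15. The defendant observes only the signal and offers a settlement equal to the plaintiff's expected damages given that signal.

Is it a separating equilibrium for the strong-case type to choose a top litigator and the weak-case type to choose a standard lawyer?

If types separate, top litigator earns payment 164 and standard lawyer earns 104.
Strong-case: top litigator gives 164 − 16 = 148; standard lawyer gives 104 − 16 = 88. No deviation. ✓
Weak-case: standard lawyer gives 104 − 15 = 89; top litigator gives 164 − 80 = 84. No deviation. ✓
Both incentive constraints hold.

Yes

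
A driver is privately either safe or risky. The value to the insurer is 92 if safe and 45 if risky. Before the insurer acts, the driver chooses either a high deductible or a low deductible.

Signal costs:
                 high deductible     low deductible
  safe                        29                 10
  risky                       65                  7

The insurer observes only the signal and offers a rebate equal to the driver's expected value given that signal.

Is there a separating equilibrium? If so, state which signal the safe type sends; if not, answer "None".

Try safe → high deductible, risky → low deductible:
  If types separate, high deductible earns payment 92 and low deductible earns 45.
  Safe: high deductible gives 92 − 29 = 63; low deductible gives 45 − 10 = 35. No deviation. ✓
  Risky: low deductible gives 45 − 7 = 38; high deductible gives 92 − 65 = 27. No deviation. ✓
Both hold — the safe type sends high deductible.

high deductible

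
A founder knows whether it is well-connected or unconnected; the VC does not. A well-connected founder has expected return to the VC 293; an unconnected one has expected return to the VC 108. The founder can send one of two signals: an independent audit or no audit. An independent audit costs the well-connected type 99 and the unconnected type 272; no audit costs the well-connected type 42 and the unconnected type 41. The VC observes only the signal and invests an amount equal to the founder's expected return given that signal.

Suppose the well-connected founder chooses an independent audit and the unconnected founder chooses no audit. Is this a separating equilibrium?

Under separation the VC infers type exactly: audit → well-connected (pays 293), no audit → unconnected (pays 108).
Well-connected: audit gives 293 − 99 = 194; no audit gives 108 − 42 = 66. No deviation. ✓
Unconnected: no audit gives 108 − 41 = 67; audit gives 293 − 272 = 21. No deviation. ✓
Neither type gains from mimicking the other.

Yes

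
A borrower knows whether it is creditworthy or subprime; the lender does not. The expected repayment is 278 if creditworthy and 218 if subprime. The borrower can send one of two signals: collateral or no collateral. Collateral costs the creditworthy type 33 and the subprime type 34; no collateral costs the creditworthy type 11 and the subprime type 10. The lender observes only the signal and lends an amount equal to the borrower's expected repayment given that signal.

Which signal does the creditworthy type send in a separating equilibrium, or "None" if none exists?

None

Try creditworthy → collateral, subprime → no collateral:
  Under separation the lender infers type exactly: collateral → creditworthy (pays 278), no collateral → subprime (pays 218).
  Creditworthy: collateral gives 278 − 33 = 245; no collateral gives 218 − 11 = 207. No deviation. ✓
  Subprime: no collateral gives 218 − 10 = 208; collateral gives 278 − 34 = 244. Would deviate. ✗
Try creditworthy → no collateral, subprime → collateral:
  Under separation the lender infers type exactly: no collateral → creditworthy (pays 278), collateral → subprime (pays 218).
  Creditworthy: no collateral gives 278 − 11 = 267; collateral gives 218 − 33 = 185. No deviation. ✓
  Subprime: collateral gives 218 − 34 = 184; no collateral gives 278 − 10 = 268. Would deviate. ✗
Neither assignment is incentive-compatible.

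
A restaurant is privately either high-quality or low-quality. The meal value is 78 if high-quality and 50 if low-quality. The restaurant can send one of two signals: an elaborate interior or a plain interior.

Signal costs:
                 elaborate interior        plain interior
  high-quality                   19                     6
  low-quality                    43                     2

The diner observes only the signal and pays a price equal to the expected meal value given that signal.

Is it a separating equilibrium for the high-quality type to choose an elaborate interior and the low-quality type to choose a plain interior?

Yes

Under separation the diner infers type exactly: elaborate interior → high-quality (pays 78), plain interior → low-quality (pays 50).
High-quality: elaborate interior gives 78 − 19 = 59; plain interior gives 50 − 6 = 44. No deviation. ✓
Low-quality: plain interior gives 50 − 2 = 48; elaborate interior gives 78 − 43 = 35. No deviation. ✓
Neither type gains from mimicking the other.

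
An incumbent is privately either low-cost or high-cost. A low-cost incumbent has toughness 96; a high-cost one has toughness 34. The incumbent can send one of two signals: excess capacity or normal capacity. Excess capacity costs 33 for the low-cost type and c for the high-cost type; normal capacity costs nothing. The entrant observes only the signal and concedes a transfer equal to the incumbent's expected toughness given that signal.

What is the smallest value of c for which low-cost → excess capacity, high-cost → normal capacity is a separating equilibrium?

Under separation: excess capacity → low-cost (pays 96); normal capacity → high-cost (pays 34).
Low-cost: 96 − 33 = 63 ≥ 34 − 0 = 34. Holds regardless of c. ✓
High-cost: 34 − 0 ≥ 96 − c, so c ≥ 96 − 34 = 62.

62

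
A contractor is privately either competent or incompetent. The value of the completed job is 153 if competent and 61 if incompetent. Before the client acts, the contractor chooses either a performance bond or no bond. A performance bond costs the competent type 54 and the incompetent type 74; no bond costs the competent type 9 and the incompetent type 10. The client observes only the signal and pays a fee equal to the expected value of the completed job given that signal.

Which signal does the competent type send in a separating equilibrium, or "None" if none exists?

None

Try competent → bond, incompetent → no bond:
  If types separate, bond earns payment 153 and no bond earns 61.
  Competent: bond gives 153 − 54 = 99; no bond gives 61 − 9 = 52. No deviation. ✓
  Incompetent: no bond gives 61 − 10 = 51; bond gives 153 − 74 = 79. Would deviate. ✗
Try competent → no bond, incompetent → bond:
  If types separate, no bond earns payment 153 and bond earns 61.
  Competent: no bond gives 153 − 9 = 144; bond gives 61 − 54 = 7. No deviation. ✓
  Incompetent: bond gives 61 − 74 = -13; no bond gives 153 − 10 = 143. Would deviate. ✗
Neither assignment is incentive-compatible.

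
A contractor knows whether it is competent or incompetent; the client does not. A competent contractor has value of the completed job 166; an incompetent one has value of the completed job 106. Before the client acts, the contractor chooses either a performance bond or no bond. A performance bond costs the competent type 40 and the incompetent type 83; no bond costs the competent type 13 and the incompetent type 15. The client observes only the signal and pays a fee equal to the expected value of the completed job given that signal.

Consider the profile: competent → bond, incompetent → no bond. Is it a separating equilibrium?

Yes

If types separate, bond earns payment 166 and no bond earns 106.
Competent: bond gives 166 − 40 = 126; no bond gives 106 − 13 = 93. No deviation. ✓
Incompetent: no bond gives 106 − 15 = 91; bond gives 166 − 83 = 83. No deviation. ✓
Neither type gains from mimicking the other.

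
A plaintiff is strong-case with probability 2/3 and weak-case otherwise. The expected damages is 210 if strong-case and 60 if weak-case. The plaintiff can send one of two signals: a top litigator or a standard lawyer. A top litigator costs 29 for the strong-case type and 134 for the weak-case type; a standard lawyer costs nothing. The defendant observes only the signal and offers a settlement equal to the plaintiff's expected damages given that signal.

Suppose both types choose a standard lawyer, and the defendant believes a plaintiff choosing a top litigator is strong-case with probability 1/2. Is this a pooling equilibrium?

Yes

On the equilibrium path (standard lawyer) the defendant holds the prior 2/3 and pays 2/3·210 + 1/3·60 = 160. Off-path (top litigator) belief 1/2 gives 1/2·210 + 1/2·60 = 135.
Strong-case: standard lawyer gives 160 − 0 = 160; top litigator gives 135 − 29 = 106. Stays. ✓
Weak-case: standard lawyer gives 160 − 0 = 160; top litigator gives 135 − 134 = 1. Stays. ✓
Beliefs are Bayes-consistent on-path and both types best-respond.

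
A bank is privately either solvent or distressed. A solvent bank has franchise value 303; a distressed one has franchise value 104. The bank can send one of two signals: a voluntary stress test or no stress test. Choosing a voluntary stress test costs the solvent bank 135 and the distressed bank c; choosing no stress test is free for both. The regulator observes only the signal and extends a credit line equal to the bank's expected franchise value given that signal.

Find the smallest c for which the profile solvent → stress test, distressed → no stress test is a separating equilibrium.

199

Under separation: stress test → solvent (pays 303); no stress test → distressed (pays 104).
Solvent: 303 − 135 = 168 ≥ 104 − 0 = 104. Holds regardless of c. ✓
Distressed: 104 − 0 ≥ 303 − c, so c ≥ 303 − 104 = 199.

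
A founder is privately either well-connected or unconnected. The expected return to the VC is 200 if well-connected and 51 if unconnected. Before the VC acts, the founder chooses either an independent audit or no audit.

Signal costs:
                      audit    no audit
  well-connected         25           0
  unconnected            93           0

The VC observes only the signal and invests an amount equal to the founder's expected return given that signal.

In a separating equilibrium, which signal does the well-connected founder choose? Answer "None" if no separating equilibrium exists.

Try well-connected → audit, unconnected → no audit:
  Under separation the VC infers type exactly: audit → well-connected (pays 200), no audit → unconnected (pays 51).
  Well-connected: audit gives 200 − 25 = 175; no audit gives 51 − 0 = 51. No deviation. ✓
  Unconnected: no audit gives 51 − 0 = 51; audit gives 200 − 93 = 107. Would deviate. ✗
Try well-connected → no audit, unconnected → audit:
  Under separation the VC infers type exactly: no audit → well-connected (pays 200), audit → unconnected (pays 51).
  Well-connected: no audit gives 200 − 0 = 200; audit gives 51 − 25 = 26. No deviation. ✓
  Unconnected: audit gives 51 − 93 = -42; no audit gives 200 − 0 = 200. Would deviate. ✗
Neither assignment is incentive-compatible.

None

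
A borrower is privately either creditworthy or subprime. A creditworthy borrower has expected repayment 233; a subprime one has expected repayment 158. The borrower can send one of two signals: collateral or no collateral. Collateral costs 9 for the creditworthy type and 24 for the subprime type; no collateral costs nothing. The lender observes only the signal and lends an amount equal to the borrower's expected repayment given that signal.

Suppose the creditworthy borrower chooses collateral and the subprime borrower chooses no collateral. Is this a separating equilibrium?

No

Under separation the lender infers type exactly: collateral → creditworthy (pays 233), no collateral → subprime (pays 158).
Creditworthy: collateral gives 233 − 9 = 224; no collateral gives 158 − 0 = 158. No deviation. ✓
Subprime: no collateral gives 158 − 0 = 158; collateral gives 233 − 24 = 209. Would deviate. ✗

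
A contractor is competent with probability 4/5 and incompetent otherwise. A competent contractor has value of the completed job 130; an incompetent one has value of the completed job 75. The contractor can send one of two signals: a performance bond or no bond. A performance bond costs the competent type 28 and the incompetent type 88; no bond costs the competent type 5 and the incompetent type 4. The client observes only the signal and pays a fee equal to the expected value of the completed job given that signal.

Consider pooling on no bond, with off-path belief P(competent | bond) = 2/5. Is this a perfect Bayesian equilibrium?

On the equilibrium path (no bond) the client holds the prior 4/5 and pays 4/5·130 + 1/5·75 = 119. Off-path (bond) belief 2/5 gives 2/5·130 + 3/5·75 = 97.
Competent: no bond gives 119 − 5 = 114; bond gives 97 − 28 = 69. Stays. ✓
Incompetent: no bond gives 119 − 4 = 115; bond gives 97 − 88 = 9. Stays. ✓
Beliefs are Bayes-consistent on-path and both types best-respond.

Yes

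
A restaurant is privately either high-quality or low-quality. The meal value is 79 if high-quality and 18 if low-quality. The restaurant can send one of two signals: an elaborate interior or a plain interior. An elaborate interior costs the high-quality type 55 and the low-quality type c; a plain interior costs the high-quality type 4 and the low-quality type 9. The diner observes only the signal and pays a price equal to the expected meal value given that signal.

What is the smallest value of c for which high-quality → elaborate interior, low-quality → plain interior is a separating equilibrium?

70

Under separation: elaborate interior → high-quality (pays 79); plain interior → low-quality (pays 18).
High-quality: 79 − 55 = 24 ≥ 18 − 4 = 14. Holds regardless of c. ✓
Low-quality: 18 − 9 ≥ 79 − c, so c ≥ 79 − 9 = 70.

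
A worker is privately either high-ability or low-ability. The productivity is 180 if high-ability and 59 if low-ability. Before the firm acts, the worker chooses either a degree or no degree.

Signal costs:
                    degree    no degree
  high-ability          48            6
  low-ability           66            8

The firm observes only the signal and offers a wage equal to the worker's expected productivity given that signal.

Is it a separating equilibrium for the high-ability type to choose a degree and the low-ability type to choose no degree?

No

If types separate, degree earns payment 180 and no degree earns 59.
High-ability: degree gives 180 − 48 = 132; no degree gives 59 − 6 = 53. No deviation. ✓
Low-ability: no degree gives 59 − 8 = 51; degree gives 180 − 66 = 114. Would deviate. ✗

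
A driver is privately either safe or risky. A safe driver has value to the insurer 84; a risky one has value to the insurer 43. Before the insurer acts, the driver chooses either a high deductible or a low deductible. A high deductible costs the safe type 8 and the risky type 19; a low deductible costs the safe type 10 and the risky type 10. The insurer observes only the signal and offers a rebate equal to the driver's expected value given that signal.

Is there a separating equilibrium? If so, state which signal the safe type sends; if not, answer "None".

None

Try safe → high deductible, risky → low deductible:
  If types separate, high deductible earns payment 84 and low deductible earns 43.
  Safe: high deductible gives 84 − 8 = 76; low deductible gives 43 − 10 = 33. No deviation. ✓
  Risky: low deductible gives 43 − 10 = 33; high deductible gives 84 − 19 = 65. Would deviate. ✗
Try safe → low deductible, risky → high deductible:
  If types separate, low deductible earns payment 84 and high deductible earns 43.
  Safe: low deductible gives 84 − 10 = 74; high deductible gives 43 − 8 = 35. No deviation. ✓
  Risky: high deductible gives 43 − 19 = 24; low deductible gives 84 − 10 = 74. Would deviate. ✗
Neither assignment is incentive-compatible.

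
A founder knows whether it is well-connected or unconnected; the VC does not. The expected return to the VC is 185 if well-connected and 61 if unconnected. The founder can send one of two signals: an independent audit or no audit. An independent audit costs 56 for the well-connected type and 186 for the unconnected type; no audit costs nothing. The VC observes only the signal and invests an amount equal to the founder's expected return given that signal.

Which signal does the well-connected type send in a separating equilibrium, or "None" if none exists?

Try well-connected → audit, unconnected → no audit:
  If types separate, audit earns payment 185 and no audit earns 61.
  Well-connected: audit gives 185 − 56 = 129; no audit gives 61 − 0 = 61. No deviation. ✓
  Unconnected: no audit gives 61 − 0 = 61; audit gives 185 − 186 = -1. No deviation. ✓
Both hold — the well-connected type sends audit.

audit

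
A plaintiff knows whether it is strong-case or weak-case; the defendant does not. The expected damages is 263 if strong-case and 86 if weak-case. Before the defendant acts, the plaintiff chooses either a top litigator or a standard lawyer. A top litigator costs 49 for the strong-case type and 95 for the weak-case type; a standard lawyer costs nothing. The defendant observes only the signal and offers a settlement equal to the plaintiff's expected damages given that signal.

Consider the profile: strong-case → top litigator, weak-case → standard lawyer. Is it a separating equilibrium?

If types separate, top litigator earns payment 263 and standard lawyer earns 86.
Strong-case: top litigator gives 263 − 49 = 214; standard lawyer gives 86 − 0 = 86. No deviation. ✓
Weak-case: standard lawyer gives 86 − 0 = 86; top litigator gives 263 − 95 = 168. Would deviate. ✗

No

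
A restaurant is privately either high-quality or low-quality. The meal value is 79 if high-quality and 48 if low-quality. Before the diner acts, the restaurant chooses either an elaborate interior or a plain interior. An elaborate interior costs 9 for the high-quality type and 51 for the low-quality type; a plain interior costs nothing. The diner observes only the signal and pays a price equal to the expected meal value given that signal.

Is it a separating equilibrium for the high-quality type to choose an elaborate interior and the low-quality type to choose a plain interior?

Yes

If types separate, elaborate interior earns payment 79 and plain interior earns 48.
High-quality: elaborate interior gives 79 − 9 = 70; plain interior gives 48 − 0 = 48. No deviation. ✓
Low-quality: plain interior gives 48 − 0 = 48; elaborate interior gives 79 − 51 = 28. No deviation. ✓
Both incentive constraints hold.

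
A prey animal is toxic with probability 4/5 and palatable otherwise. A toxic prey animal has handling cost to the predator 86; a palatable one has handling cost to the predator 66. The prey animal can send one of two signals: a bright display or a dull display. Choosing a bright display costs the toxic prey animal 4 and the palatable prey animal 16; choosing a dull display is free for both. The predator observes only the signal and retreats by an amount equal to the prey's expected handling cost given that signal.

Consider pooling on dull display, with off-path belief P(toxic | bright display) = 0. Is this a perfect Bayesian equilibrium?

Yes

At the pooled signal (dull display) the predator holds the prior 4/5 and pays 4/5·86 + 1/5·66 = 82. Off-path (bright display) belief 0 gives 0·86 + 1·66 = 66.
Toxic: dull display gives 82 − 0 = 82; bright display gives 66 − 4 = 62. Stays. ✓
Palatable: dull display gives 82 − 0 = 82; bright display gives 66 − 16 = 50. Stays. ✓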